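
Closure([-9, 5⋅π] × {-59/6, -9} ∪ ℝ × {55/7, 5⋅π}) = (ℝ × {55/7, 5⋅π}) ∪ ([-9, 5⋅π] × {-59/6, -9})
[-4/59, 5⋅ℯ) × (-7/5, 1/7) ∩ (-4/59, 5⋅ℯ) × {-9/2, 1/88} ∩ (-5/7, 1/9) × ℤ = ∅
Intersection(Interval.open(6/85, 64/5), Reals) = Interval.open(6/85, 64/5)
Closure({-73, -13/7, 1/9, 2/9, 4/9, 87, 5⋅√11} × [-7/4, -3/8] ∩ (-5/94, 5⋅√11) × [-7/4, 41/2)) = {1/9, 2/9, 4/9} × [-7/4, -3/8]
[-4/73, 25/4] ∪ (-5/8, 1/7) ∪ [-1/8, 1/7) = (-5/8, 25/4]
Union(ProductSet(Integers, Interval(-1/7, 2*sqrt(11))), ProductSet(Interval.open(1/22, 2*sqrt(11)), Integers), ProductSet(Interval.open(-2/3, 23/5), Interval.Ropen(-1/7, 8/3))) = Union(ProductSet(Integers, Interval(-1/7, 2*sqrt(11))), ProductSet(Interval.open(-2/3, 23/5), Interval.Ropen(-1/7, 8/3)), ProductSet(Interval.open(1/22, 2*sqrt(11)), Integers))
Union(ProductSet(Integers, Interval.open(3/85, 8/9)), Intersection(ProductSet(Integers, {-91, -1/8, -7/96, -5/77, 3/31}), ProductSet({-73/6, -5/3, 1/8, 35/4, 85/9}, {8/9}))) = ProductSet(Integers, Interval.open(3/85, 8/9))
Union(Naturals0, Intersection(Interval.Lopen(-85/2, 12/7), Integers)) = Union(Naturals0, Range(-42, 2, 1))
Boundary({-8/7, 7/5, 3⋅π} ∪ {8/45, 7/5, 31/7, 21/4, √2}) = {-8/7, 8/45, 7/5, 31/7, 21/4, √2, 3⋅π}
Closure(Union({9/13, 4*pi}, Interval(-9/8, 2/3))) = Union({9/13, 4*pi}, Interval(-9/8, 2/3))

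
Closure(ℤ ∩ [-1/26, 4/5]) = {0}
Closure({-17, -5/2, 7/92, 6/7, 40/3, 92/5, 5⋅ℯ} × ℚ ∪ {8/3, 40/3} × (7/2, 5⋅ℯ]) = ({8/3, 40/3} × [7/2, 5⋅ℯ]) ∪ ({-17, -5/2, 7/92, 6/7, 40/3, 92/5, 5⋅ℯ} × ℝ)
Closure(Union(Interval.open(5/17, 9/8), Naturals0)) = Union(Complement(Naturals0, Interval.open(5/17, 9/8)), Interval(5/17, 9/8), Naturals0)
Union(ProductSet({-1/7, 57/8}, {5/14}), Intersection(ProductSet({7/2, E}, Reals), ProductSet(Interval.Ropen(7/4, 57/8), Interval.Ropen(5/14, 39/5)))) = Union(ProductSet({-1/7, 57/8}, {5/14}), ProductSet({7/2, E}, Interval.Ropen(5/14, 39/5)))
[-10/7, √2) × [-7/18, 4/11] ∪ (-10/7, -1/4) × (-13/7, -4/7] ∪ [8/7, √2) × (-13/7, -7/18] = ((-10/7, -1/4) × (-13/7, -4/7]) ∪ ([-10/7, √2) × [-7/18, 4/11]) ∪ ([8/7, √2) × (-13/7, -7/18])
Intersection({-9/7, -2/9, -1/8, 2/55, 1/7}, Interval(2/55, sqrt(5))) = {2/55, 1/7}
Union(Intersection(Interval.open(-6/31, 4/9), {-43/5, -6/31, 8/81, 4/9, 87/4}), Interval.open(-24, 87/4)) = Interval.open(-24, 87/4)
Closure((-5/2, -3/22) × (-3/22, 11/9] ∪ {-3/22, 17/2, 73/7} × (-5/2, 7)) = ({-5/2, -3/22} × [-3/22, 11/9]) ∪ ([-5/2, -3/22] × {-3/22, 11/9}) ∪ ({-3/22, 17/2, 73/7} × [-5/2, 7]) ∪ ((-5/2, -3/22) × (-3/22, 11/9])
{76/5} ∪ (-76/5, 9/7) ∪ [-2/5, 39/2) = (-76/5, 39/2)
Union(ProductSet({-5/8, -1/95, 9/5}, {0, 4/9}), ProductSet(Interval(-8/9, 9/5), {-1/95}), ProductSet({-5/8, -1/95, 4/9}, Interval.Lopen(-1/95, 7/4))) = Union(ProductSet({-5/8, -1/95, 4/9}, Interval.Lopen(-1/95, 7/4)), ProductSet({-5/8, -1/95, 9/5}, {0, 4/9}), ProductSet(Interval(-8/9, 9/5), {-1/95}))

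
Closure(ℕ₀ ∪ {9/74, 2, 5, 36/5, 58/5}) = ℕ₀ ∪ {9/74, 36/5, 58/5}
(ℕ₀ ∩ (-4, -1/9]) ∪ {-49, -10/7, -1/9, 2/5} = {-49, -10/7, -1/9, 2/5}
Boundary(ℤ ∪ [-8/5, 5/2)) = {-8/5, 5/2} ∪ (ℤ \ (-8/5, 5/2))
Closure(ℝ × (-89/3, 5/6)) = ℝ × [-89/3, 5/6]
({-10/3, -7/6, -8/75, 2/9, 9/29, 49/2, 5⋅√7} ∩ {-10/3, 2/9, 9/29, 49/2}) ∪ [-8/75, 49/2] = {-10/3} ∪ [-8/75, 49/2]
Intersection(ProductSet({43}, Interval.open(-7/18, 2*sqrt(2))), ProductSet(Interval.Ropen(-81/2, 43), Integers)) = EmptySet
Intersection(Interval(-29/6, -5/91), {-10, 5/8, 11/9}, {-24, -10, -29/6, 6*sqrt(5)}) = EmptySet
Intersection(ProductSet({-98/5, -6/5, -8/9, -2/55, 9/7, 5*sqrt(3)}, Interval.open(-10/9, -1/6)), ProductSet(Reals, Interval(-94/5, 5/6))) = ProductSet({-98/5, -6/5, -8/9, -2/55, 9/7, 5*sqrt(3)}, Interval.open(-10/9, -1/6))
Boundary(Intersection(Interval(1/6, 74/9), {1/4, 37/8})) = {1/4, 37/8}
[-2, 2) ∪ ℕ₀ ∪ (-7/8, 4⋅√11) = [-2, 4⋅√11) ∪ ℕ₀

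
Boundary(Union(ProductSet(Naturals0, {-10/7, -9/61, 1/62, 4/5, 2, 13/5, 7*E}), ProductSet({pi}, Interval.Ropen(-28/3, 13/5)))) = Union(ProductSet({pi}, Interval(-28/3, 13/5)), ProductSet(Naturals0, {-10/7, -9/61, 1/62, 4/5, 2, 13/5, 7*E}))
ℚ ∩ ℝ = ℚ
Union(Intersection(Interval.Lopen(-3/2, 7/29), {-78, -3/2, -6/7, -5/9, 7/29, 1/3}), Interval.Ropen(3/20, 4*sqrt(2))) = Union({-6/7, -5/9}, Interval.Ropen(3/20, 4*sqrt(2)))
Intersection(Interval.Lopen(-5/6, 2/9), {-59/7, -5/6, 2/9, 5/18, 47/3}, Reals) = {2/9}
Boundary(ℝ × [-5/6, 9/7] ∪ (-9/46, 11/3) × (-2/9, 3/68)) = ℝ × {-5/6, 9/7}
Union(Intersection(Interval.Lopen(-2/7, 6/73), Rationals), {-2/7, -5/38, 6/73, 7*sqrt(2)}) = Union({-2/7, 7*sqrt(2)}, Intersection(Interval.Lopen(-2/7, 6/73), Rationals))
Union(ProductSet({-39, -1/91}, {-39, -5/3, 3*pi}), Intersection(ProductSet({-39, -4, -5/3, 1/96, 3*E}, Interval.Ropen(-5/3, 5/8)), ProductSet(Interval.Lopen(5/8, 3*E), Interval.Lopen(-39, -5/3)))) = Union(ProductSet({3*E}, {-5/3}), ProductSet({-39, -1/91}, {-39, -5/3, 3*pi}))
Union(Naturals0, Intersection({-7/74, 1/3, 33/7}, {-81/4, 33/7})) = Union({33/7}, Naturals0)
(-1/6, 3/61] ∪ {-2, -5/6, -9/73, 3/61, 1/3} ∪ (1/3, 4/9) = {-2, -5/6} ∪ (-1/6, 3/61] ∪ [1/3, 4/9)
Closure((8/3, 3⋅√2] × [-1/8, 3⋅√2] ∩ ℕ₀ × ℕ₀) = {3, 4} × {0, 1, …, 4}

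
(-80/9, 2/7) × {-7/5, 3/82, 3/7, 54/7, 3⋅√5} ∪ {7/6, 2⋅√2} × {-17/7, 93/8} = ({7/6, 2⋅√2} × {-17/7, 93/8}) ∪ ((-80/9, 2/7) × {-7/5, 3/82, 3/7, 54/7, 3⋅√5})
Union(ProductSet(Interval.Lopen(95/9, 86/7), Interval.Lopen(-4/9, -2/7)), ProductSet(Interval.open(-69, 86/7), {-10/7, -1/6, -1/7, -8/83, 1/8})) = Union(ProductSet(Interval.open(-69, 86/7), {-10/7, -1/6, -1/7, -8/83, 1/8}), ProductSet(Interval.Lopen(95/9, 86/7), Interval.Lopen(-4/9, -2/7)))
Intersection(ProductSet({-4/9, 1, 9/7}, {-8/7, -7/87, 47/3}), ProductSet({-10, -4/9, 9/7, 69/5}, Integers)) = EmptySet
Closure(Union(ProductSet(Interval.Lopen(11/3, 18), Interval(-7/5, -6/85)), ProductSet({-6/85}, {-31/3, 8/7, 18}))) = Union(ProductSet({-6/85}, {-31/3, 8/7, 18}), ProductSet(Interval(11/3, 18), Interval(-7/5, -6/85)))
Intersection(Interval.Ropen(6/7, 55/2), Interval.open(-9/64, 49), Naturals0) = Range(1, 28, 1)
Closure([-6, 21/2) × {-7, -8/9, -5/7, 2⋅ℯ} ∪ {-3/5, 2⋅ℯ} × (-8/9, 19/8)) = ({-3/5, 2⋅ℯ} × [-8/9, 19/8]) ∪ ([-6, 21/2] × {-7, -8/9, -5/7, 2⋅ℯ})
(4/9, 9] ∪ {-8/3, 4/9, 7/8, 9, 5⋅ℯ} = {-8/3, 5⋅ℯ} ∪ [4/9, 9]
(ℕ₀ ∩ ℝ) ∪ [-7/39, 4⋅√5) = [-7/39, 4⋅√5) ∪ ℕ₀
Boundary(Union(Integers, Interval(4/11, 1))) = Union(Complement(Integers, Interval.open(4/11, 1)), {4/11})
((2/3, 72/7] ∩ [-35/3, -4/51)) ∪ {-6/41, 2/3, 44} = {-6/41, 2/3, 44}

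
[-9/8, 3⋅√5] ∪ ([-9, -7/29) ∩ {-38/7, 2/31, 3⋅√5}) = {-38/7} ∪ [-9/8, 3⋅√5]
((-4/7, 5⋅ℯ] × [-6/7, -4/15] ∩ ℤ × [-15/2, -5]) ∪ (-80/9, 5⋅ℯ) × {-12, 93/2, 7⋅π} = (-80/9, 5⋅ℯ) × {-12, 93/2, 7⋅π}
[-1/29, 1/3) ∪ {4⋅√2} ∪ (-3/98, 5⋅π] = [-1/29, 5⋅π]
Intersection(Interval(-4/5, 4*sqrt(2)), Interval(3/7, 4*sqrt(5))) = Interval(3/7, 4*sqrt(2))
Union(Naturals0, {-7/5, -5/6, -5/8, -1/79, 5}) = Union({-7/5, -5/6, -5/8, -1/79}, Naturals0)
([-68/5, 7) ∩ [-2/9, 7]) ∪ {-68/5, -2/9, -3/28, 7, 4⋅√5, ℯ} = {-68/5, 4⋅√5} ∪ [-2/9, 7]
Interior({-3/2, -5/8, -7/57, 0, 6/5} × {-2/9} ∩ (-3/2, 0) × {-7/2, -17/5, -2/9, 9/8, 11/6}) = ∅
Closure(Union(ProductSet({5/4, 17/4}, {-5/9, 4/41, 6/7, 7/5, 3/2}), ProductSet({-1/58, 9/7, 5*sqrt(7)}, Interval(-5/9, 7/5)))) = Union(ProductSet({5/4, 17/4}, {-5/9, 4/41, 6/7, 7/5, 3/2}), ProductSet({-1/58, 9/7, 5*sqrt(7)}, Interval(-5/9, 7/5)))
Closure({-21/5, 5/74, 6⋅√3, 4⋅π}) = {-21/5, 5/74, 6⋅√3, 4⋅π}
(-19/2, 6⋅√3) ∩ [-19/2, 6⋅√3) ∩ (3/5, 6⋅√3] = (3/5, 6⋅√3)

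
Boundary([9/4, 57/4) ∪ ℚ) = (-∞, 9/4] ∪ [57/4, ∞)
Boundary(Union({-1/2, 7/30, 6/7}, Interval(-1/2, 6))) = {-1/2, 6}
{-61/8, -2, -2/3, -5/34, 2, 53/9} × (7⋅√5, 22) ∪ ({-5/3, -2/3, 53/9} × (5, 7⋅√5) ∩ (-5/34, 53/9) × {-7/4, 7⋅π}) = {-61/8, -2, -2/3, -5/34, 2, 53/9} × (7⋅√5, 22)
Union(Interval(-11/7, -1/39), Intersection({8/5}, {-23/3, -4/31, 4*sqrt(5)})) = Interval(-11/7, -1/39)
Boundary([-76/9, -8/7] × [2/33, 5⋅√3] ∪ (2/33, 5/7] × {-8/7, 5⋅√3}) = ({-76/9, -8/7} × [2/33, 5⋅√3]) ∪ ([-76/9, -8/7] × {2/33, 5⋅√3}) ∪ ([2/33, 5/7] × {-8/7, 5⋅√3})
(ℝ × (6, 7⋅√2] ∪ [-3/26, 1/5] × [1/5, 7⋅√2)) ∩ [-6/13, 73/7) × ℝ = ([-6/13, 73/7) × (6, 7⋅√2]) ∪ ([-3/26, 1/5] × [1/5, 7⋅√2))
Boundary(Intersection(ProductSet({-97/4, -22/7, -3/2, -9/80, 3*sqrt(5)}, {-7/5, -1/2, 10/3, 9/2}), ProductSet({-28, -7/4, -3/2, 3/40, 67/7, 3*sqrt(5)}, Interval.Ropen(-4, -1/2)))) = ProductSet({-3/2, 3*sqrt(5)}, {-7/5})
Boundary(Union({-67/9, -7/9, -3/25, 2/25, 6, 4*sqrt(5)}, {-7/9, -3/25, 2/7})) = {-67/9, -7/9, -3/25, 2/25, 2/7, 6, 4*sqrt(5)}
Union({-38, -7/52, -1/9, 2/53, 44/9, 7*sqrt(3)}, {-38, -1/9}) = {-38, -7/52, -1/9, 2/53, 44/9, 7*sqrt(3)}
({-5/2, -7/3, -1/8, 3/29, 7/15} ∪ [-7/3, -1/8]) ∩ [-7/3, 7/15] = [-7/3, -1/8] ∪ {3/29, 7/15}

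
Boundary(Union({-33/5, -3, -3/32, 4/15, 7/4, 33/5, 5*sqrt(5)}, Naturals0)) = Union({-33/5, -3, -3/32, 4/15, 7/4, 33/5, 5*sqrt(5)}, Naturals0)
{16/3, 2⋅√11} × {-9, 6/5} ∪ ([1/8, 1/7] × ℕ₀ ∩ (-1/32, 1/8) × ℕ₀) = {16/3, 2⋅√11} × {-9, 6/5}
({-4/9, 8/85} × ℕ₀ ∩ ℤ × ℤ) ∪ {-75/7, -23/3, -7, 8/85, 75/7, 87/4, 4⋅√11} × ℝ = {-75/7, -23/3, -7, 8/85, 75/7, 87/4, 4⋅√11} × ℝ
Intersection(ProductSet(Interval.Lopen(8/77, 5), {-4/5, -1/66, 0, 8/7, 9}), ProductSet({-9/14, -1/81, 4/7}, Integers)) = ProductSet({4/7}, {0, 9})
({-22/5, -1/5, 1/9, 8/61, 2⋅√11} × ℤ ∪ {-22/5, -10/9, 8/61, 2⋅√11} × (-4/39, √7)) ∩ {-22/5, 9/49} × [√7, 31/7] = {-22/5} × {3, 4}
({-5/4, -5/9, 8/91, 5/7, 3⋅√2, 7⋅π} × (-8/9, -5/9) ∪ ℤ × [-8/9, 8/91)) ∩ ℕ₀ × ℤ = ℕ₀ × {0}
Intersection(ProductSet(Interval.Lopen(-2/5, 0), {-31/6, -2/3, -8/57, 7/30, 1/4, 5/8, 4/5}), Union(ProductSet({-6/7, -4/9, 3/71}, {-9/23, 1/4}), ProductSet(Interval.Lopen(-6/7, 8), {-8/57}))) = ProductSet(Interval.Lopen(-2/5, 0), {-8/57})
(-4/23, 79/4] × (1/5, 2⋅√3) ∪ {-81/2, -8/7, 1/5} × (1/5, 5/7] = ({-81/2, -8/7, 1/5} × (1/5, 5/7]) ∪ ((-4/23, 79/4] × (1/5, 2⋅√3))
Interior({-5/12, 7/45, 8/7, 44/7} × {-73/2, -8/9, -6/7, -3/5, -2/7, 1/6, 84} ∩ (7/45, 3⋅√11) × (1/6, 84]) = ∅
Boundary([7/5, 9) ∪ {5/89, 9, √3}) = {5/89, 7/5, 9}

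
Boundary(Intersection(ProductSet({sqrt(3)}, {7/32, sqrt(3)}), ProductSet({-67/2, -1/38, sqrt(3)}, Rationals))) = ProductSet({sqrt(3)}, {7/32})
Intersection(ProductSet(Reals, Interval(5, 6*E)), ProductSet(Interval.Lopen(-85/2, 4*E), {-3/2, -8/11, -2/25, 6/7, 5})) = ProductSet(Interval.Lopen(-85/2, 4*E), {5})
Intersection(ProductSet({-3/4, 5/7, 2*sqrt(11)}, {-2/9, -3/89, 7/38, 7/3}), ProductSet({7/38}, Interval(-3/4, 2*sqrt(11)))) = EmptySet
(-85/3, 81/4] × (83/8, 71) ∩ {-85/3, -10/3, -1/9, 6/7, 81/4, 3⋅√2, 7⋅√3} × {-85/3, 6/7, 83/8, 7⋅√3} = {-10/3, -1/9, 6/7, 81/4, 3⋅√2, 7⋅√3} × {7⋅√3}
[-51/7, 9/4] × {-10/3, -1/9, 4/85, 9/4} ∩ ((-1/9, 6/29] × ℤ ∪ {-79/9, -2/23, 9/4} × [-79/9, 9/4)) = {-2/23, 9/4} × {-10/3, -1/9, 4/85}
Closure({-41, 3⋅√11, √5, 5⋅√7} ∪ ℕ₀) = {-41, 3⋅√11, √5, 5⋅√7} ∪ ℕ₀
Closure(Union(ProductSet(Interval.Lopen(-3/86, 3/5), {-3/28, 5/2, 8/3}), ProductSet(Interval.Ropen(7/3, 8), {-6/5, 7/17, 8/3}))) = Union(ProductSet(Interval(-3/86, 3/5), {-3/28, 5/2, 8/3}), ProductSet(Interval(7/3, 8), {-6/5, 7/17, 8/3}))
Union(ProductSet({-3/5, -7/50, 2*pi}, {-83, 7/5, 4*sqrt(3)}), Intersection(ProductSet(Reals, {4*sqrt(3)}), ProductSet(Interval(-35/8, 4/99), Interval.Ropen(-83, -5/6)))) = ProductSet({-3/5, -7/50, 2*pi}, {-83, 7/5, 4*sqrt(3)})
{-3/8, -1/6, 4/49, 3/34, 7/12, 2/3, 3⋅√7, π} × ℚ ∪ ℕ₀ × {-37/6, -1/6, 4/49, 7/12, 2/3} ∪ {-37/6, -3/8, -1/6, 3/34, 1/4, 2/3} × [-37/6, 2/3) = (ℕ₀ × {-37/6, -1/6, 4/49, 7/12, 2/3}) ∪ ({-37/6, -3/8, -1/6, 3/34, 1/4, 2/3} × [-37/6, 2/3)) ∪ ({-3/8, -1/6, 4/49, 3/34, 7/12, 2/3, 3⋅√7, π} × ℚ)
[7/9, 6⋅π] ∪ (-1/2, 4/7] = (-1/2, 4/7] ∪ [7/9, 6⋅π]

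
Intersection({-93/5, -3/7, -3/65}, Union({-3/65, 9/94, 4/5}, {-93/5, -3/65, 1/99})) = {-93/5, -3/65}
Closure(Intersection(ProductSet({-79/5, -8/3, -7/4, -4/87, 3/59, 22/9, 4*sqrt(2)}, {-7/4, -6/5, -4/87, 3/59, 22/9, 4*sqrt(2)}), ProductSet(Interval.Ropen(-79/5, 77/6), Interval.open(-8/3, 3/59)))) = ProductSet({-79/5, -8/3, -7/4, -4/87, 3/59, 22/9, 4*sqrt(2)}, {-7/4, -6/5, -4/87})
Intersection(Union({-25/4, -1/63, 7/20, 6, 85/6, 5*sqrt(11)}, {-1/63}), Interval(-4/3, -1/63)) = {-1/63}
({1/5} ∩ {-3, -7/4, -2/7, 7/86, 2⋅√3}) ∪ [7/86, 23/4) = [7/86, 23/4)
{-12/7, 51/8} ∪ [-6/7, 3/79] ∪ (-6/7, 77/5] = {-12/7} ∪ [-6/7, 77/5]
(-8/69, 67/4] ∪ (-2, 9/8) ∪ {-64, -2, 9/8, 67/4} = {-64} ∪ [-2, 67/4]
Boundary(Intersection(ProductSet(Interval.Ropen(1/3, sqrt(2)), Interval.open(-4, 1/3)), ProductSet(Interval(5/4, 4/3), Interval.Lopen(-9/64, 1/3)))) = Union(ProductSet({5/4, 4/3}, Interval(-9/64, 1/3)), ProductSet(Interval(5/4, 4/3), {-9/64, 1/3}))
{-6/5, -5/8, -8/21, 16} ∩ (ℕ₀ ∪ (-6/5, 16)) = {-5/8, -8/21, 16}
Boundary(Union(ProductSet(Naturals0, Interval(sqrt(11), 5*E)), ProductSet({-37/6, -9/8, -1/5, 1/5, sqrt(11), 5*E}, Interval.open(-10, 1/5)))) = Union(ProductSet({-37/6, -9/8, -1/5, 1/5, sqrt(11), 5*E}, Interval(-10, 1/5)), ProductSet(Naturals0, Interval(sqrt(11), 5*E)))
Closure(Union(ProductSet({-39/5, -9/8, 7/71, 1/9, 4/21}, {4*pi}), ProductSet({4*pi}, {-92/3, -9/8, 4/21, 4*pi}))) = Union(ProductSet({4*pi}, {-92/3, -9/8, 4/21, 4*pi}), ProductSet({-39/5, -9/8, 7/71, 1/9, 4/21}, {4*pi}))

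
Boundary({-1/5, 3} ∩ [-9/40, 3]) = {-1/5, 3}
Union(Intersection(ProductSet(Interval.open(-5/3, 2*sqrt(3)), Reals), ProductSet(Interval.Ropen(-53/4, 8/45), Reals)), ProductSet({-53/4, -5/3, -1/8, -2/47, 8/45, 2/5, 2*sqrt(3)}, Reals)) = ProductSet(Union({-53/4, 2/5, 2*sqrt(3)}, Interval(-5/3, 8/45)), Reals)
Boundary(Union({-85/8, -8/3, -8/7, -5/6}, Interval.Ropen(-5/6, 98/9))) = {-85/8, -8/3, -8/7, -5/6, 98/9}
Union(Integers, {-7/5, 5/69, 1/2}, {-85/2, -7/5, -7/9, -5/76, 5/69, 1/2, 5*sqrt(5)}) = Union({-85/2, -7/5, -7/9, -5/76, 5/69, 1/2, 5*sqrt(5)}, Integers)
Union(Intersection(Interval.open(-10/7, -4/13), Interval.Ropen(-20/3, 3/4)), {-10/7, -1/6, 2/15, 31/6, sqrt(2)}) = Union({-1/6, 2/15, 31/6, sqrt(2)}, Interval.Ropen(-10/7, -4/13))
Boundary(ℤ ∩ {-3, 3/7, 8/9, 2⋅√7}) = {-3}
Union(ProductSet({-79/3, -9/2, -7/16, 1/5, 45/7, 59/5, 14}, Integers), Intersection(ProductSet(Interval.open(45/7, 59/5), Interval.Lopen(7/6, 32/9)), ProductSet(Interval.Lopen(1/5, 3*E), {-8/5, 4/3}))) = Union(ProductSet({-79/3, -9/2, -7/16, 1/5, 45/7, 59/5, 14}, Integers), ProductSet(Interval.Lopen(45/7, 3*E), {4/3}))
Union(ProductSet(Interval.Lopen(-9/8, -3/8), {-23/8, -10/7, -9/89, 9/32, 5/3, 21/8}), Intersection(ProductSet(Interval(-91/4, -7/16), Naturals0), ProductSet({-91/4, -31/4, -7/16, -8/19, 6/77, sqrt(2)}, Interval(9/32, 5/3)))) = Union(ProductSet({-91/4, -31/4, -7/16}, Range(1, 2, 1)), ProductSet(Interval.Lopen(-9/8, -3/8), {-23/8, -10/7, -9/89, 9/32, 5/3, 21/8}))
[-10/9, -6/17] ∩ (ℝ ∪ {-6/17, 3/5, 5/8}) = [-10/9, -6/17]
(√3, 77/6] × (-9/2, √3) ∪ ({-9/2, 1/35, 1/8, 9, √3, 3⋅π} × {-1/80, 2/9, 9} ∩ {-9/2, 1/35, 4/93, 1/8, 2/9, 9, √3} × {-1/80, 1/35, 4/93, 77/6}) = ({-9/2, 1/35, 1/8, 9, √3} × {-1/80}) ∪ ((√3, 77/6] × (-9/2, √3))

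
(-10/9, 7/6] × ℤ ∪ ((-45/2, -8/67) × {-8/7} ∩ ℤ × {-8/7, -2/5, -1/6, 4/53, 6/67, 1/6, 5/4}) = ((-10/9, 7/6] × ℤ) ∪ ({-22, -21, …, -1} × {-8/7})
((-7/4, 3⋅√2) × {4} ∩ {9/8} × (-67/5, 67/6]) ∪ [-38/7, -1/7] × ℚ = ({9/8} × {4}) ∪ ([-38/7, -1/7] × ℚ)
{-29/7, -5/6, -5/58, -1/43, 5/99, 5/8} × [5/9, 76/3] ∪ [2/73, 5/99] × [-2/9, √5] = ({-29/7, -5/6, -5/58, -1/43, 5/99, 5/8} × [5/9, 76/3]) ∪ ([2/73, 5/99] × [-2/9, √5])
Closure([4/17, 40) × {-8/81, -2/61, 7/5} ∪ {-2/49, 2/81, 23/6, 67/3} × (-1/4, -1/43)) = ([4/17, 40] × {-8/81, -2/61, 7/5}) ∪ ({-2/49, 2/81, 23/6, 67/3} × [-1/4, -1/43])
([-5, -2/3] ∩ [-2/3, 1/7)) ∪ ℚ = ℚ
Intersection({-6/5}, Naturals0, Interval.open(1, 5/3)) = EmptySet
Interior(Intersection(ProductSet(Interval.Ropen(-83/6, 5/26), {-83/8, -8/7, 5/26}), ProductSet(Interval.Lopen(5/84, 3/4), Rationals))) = EmptySet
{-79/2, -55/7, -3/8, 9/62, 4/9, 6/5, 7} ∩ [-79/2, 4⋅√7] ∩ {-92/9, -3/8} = {-3/8}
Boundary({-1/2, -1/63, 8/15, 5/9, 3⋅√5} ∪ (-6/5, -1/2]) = {-6/5, -1/2, -1/63, 8/15, 5/9, 3⋅√5}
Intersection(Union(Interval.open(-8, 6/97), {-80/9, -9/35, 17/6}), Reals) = Union({-80/9, 17/6}, Interval.open(-8, 6/97))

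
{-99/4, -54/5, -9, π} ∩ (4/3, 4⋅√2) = {π}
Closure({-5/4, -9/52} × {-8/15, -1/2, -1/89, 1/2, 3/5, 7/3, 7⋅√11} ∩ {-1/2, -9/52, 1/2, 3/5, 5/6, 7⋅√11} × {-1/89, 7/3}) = {-9/52} × {-1/89, 7/3}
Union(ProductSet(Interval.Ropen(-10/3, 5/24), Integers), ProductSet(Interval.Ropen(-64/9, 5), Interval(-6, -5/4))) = Union(ProductSet(Interval.Ropen(-64/9, 5), Interval(-6, -5/4)), ProductSet(Interval.Ropen(-10/3, 5/24), Integers))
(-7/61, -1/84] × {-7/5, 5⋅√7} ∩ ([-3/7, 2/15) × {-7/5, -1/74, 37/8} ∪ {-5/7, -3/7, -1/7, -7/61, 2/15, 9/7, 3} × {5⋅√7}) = (-7/61, -1/84] × {-7/5}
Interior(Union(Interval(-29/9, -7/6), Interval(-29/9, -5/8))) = Interval.open(-29/9, -5/8)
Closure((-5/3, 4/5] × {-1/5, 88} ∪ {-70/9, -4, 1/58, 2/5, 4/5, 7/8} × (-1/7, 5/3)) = ([-5/3, 4/5] × {-1/5, 88}) ∪ ({-70/9, -4, 1/58, 2/5, 4/5, 7/8} × [-1/7, 5/3])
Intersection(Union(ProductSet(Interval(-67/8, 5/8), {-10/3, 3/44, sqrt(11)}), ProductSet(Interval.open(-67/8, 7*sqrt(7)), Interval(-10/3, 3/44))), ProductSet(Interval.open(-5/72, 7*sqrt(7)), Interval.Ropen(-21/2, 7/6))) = ProductSet(Interval.open(-5/72, 7*sqrt(7)), Interval(-10/3, 3/44))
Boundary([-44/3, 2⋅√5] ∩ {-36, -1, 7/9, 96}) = {-1, 7/9}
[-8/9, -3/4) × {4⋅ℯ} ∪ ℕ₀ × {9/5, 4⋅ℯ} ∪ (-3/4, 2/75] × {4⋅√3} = (ℕ₀ × {9/5, 4⋅ℯ}) ∪ ([-8/9, -3/4) × {4⋅ℯ}) ∪ ((-3/4, 2/75] × {4⋅√3})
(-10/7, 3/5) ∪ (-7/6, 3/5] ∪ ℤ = ℤ ∪ (-10/7, 3/5]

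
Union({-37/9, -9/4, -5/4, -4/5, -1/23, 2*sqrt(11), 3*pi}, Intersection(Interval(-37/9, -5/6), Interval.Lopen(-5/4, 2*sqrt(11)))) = Union({-37/9, -9/4, -4/5, -1/23, 2*sqrt(11), 3*pi}, Interval(-5/4, -5/6))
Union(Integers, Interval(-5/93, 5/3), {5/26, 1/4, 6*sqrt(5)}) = Union({6*sqrt(5)}, Integers, Interval(-5/93, 5/3))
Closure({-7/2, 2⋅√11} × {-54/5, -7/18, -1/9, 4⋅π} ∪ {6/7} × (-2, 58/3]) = ({6/7} × [-2, 58/3]) ∪ ({-7/2, 2⋅√11} × {-54/5, -7/18, -1/9, 4⋅π})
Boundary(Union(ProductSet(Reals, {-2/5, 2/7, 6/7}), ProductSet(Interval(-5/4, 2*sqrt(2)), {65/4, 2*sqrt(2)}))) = Union(ProductSet(Interval(-5/4, 2*sqrt(2)), {65/4, 2*sqrt(2)}), ProductSet(Reals, {-2/5, 2/7, 6/7}))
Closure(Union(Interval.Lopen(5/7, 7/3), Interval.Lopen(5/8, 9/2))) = Interval(5/8, 9/2)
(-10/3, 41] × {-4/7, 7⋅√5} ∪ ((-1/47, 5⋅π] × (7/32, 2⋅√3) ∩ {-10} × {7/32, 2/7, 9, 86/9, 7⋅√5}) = (-10/3, 41] × {-4/7, 7⋅√5}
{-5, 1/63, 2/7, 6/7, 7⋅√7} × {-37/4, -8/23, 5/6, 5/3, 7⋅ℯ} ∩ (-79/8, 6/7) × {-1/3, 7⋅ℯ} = {-5, 1/63, 2/7} × {7⋅ℯ}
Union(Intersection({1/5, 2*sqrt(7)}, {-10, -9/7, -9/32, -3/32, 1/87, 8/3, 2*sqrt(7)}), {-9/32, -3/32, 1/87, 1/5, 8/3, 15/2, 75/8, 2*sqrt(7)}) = {-9/32, -3/32, 1/87, 1/5, 8/3, 15/2, 75/8, 2*sqrt(7)}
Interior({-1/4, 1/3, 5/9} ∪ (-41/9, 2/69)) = (-41/9, 2/69)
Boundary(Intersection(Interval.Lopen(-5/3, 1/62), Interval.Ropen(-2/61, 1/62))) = {-2/61, 1/62}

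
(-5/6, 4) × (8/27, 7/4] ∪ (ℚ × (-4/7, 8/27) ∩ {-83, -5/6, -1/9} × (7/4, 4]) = (-5/6, 4) × (8/27, 7/4]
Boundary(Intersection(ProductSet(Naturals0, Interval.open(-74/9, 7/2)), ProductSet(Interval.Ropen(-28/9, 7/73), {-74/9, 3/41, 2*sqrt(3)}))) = ProductSet(Range(0, 1, 1), {3/41, 2*sqrt(3)})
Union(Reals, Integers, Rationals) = Reals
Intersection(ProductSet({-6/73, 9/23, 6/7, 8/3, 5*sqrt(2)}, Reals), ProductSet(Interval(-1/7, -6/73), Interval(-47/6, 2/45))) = ProductSet({-6/73}, Interval(-47/6, 2/45))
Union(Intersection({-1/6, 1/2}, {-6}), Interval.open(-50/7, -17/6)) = Interval.open(-50/7, -17/6)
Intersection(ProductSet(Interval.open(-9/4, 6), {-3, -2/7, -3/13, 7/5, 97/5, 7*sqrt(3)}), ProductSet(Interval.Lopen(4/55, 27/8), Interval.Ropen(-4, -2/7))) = ProductSet(Interval.Lopen(4/55, 27/8), {-3})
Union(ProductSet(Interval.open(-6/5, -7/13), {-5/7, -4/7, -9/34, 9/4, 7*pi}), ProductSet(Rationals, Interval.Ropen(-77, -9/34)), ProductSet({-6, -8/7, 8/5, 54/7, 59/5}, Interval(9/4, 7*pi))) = Union(ProductSet({-6, -8/7, 8/5, 54/7, 59/5}, Interval(9/4, 7*pi)), ProductSet(Interval.open(-6/5, -7/13), {-5/7, -4/7, -9/34, 9/4, 7*pi}), ProductSet(Rationals, Interval.Ropen(-77, -9/34)))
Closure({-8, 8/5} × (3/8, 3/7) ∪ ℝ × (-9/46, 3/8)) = (ℝ × [-9/46, 3/8]) ∪ ({-8, 8/5} × [3/8, 3/7])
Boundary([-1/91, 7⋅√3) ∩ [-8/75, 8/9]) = {-1/91, 8/9}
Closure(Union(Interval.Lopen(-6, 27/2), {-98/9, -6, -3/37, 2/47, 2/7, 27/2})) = Union({-98/9}, Interval(-6, 27/2))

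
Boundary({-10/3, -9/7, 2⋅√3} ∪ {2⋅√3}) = {-10/3, -9/7, 2⋅√3}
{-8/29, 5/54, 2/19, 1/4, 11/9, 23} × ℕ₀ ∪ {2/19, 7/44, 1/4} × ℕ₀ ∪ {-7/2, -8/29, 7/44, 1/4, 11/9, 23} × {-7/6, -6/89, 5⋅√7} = ({-8/29, 5/54, 2/19, 7/44, 1/4, 11/9, 23} × ℕ₀) ∪ ({-7/2, -8/29, 7/44, 1/4, 11/9, 23} × {-7/6, -6/89, 5⋅√7})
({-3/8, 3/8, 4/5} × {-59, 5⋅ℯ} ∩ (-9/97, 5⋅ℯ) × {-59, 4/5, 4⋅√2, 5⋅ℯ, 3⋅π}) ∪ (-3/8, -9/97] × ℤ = ((-3/8, -9/97] × ℤ) ∪ ({3/8, 4/5} × {-59, 5⋅ℯ})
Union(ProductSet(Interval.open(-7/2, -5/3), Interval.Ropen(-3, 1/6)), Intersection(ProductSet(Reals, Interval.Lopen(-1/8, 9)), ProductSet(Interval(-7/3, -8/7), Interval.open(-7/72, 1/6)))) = Union(ProductSet(Interval.open(-7/2, -5/3), Interval.Ropen(-3, 1/6)), ProductSet(Interval(-7/3, -8/7), Interval.open(-7/72, 1/6)))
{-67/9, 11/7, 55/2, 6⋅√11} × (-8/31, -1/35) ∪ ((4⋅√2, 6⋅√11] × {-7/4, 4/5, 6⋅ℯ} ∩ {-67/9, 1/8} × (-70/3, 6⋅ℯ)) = {-67/9, 11/7, 55/2, 6⋅√11} × (-8/31, -1/35)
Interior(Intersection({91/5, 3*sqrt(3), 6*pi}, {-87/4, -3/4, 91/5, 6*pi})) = EmptySet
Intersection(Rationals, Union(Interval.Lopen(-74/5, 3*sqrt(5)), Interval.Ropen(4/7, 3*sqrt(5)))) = Intersection(Interval.Lopen(-74/5, 3*sqrt(5)), Rationals)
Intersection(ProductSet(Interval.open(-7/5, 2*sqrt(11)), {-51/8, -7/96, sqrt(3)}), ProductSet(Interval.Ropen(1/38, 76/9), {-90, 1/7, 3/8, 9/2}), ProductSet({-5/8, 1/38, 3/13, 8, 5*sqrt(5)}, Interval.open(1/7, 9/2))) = EmptySet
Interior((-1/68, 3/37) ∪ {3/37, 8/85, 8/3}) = (-1/68, 3/37)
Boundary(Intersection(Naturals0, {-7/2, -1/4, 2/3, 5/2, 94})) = {94}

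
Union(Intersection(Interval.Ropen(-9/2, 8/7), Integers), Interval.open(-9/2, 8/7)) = Union(Interval.open(-9/2, 8/7), Range(-4, 2, 1))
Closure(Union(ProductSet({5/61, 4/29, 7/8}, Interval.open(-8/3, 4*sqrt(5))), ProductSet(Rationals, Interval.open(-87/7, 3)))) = Union(ProductSet({5/61, 4/29, 7/8}, Interval(-8/3, 4*sqrt(5))), ProductSet(Reals, Interval(-87/7, 3)))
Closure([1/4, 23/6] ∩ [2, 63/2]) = [2, 23/6]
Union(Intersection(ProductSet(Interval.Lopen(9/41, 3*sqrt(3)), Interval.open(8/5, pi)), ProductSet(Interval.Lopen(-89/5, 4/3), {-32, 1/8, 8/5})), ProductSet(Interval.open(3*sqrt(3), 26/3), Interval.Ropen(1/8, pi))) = ProductSet(Interval.open(3*sqrt(3), 26/3), Interval.Ropen(1/8, pi))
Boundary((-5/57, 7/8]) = {-5/57, 7/8}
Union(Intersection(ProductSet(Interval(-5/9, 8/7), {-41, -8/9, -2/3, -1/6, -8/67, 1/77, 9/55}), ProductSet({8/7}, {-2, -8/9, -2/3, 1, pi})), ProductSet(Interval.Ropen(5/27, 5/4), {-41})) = Union(ProductSet({8/7}, {-8/9, -2/3}), ProductSet(Interval.Ropen(5/27, 5/4), {-41}))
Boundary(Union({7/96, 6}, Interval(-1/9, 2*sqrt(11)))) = {-1/9, 2*sqrt(11)}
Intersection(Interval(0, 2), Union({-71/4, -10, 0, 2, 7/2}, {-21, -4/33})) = {0, 2}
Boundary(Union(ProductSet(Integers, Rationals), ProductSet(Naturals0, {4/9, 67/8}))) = ProductSet(Integers, Reals)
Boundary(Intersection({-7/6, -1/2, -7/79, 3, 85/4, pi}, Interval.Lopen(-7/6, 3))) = {-1/2, -7/79, 3}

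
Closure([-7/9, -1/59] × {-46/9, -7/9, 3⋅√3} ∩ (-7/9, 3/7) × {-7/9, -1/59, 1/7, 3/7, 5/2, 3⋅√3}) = [-7/9, -1/59] × {-7/9, 3⋅√3}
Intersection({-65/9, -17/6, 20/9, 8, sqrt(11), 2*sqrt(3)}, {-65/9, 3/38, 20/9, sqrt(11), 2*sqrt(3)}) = {-65/9, 20/9, sqrt(11), 2*sqrt(3)}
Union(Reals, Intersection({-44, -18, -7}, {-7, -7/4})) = Reals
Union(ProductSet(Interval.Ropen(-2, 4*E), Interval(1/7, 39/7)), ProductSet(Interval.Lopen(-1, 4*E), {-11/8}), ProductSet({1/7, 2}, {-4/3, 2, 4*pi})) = Union(ProductSet({1/7, 2}, {-4/3, 2, 4*pi}), ProductSet(Interval.Ropen(-2, 4*E), Interval(1/7, 39/7)), ProductSet(Interval.Lopen(-1, 4*E), {-11/8}))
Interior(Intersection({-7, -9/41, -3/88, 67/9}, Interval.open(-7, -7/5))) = EmptySet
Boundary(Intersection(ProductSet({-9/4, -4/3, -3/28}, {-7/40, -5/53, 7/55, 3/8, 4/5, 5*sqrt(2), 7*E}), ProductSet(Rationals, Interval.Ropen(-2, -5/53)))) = ProductSet({-9/4, -4/3, -3/28}, {-7/40})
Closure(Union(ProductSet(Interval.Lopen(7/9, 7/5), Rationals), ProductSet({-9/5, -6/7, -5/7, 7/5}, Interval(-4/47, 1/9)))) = Union(ProductSet({-9/5, -6/7, -5/7, 7/5}, Interval(-4/47, 1/9)), ProductSet(Interval(7/9, 7/5), Reals))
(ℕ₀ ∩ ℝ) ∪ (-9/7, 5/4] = (-9/7, 5/4] ∪ ℕ₀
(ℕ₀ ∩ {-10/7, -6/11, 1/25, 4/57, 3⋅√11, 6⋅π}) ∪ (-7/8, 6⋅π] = (-7/8, 6⋅π]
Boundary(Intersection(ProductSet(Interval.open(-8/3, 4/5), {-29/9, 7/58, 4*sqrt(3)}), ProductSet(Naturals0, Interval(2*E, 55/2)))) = ProductSet(Range(0, 1, 1), {4*sqrt(3)})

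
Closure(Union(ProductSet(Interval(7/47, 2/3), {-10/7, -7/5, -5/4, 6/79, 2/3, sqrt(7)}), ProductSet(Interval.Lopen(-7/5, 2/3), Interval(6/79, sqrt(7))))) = Union(ProductSet(Interval(-7/5, 2/3), Interval(6/79, sqrt(7))), ProductSet(Interval(7/47, 2/3), {-10/7, -7/5, -5/4, 6/79, 2/3, sqrt(7)}))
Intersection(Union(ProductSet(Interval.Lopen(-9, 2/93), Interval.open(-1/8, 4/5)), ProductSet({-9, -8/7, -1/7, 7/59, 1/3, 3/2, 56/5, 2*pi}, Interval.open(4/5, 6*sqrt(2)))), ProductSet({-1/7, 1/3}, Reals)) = Union(ProductSet({-1/7}, Interval.open(-1/8, 4/5)), ProductSet({-1/7, 1/3}, Interval.open(4/5, 6*sqrt(2))))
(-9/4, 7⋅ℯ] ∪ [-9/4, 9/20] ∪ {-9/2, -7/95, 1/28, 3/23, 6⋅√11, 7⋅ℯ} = {-9/2, 6⋅√11} ∪ [-9/4, 7⋅ℯ]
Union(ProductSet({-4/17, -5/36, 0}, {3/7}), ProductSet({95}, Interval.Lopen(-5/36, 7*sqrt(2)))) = Union(ProductSet({95}, Interval.Lopen(-5/36, 7*sqrt(2))), ProductSet({-4/17, -5/36, 0}, {3/7}))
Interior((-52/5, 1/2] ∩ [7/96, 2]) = (7/96, 1/2)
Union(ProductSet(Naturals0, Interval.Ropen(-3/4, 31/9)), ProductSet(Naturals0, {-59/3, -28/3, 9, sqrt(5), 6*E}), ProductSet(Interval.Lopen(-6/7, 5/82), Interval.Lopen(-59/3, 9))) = Union(ProductSet(Interval.Lopen(-6/7, 5/82), Interval.Lopen(-59/3, 9)), ProductSet(Naturals0, Union({-59/3, -28/3, 9, 6*E}, Interval.Ropen(-3/4, 31/9))))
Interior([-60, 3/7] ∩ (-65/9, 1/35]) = (-65/9, 1/35)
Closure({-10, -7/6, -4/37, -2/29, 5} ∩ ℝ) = {-10, -7/6, -4/37, -2/29, 5}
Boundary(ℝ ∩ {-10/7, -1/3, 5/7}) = {-10/7, -1/3, 5/7}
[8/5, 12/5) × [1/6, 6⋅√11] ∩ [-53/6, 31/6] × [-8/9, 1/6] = [8/5, 12/5) × {1/6}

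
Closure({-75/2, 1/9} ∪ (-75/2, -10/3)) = [-75/2, -10/3] ∪ {1/9}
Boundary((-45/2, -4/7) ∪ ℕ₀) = {-45/2, -4/7} ∪ (ℕ₀ \ (-45/2, -4/7))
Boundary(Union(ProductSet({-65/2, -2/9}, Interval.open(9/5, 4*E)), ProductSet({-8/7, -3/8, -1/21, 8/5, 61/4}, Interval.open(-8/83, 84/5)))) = Union(ProductSet({-65/2, -2/9}, Interval(9/5, 4*E)), ProductSet({-8/7, -3/8, -1/21, 8/5, 61/4}, Interval(-8/83, 84/5)))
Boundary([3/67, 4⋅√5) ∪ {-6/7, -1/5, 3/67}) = {-6/7, -1/5, 3/67, 4⋅√5}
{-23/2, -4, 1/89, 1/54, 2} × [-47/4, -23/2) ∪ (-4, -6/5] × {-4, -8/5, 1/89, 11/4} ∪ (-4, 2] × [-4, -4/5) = ((-4, -6/5] × {-4, -8/5, 1/89, 11/4}) ∪ ((-4, 2] × [-4, -4/5)) ∪ ({-23/2, -4, 1/89, 1/54, 2} × [-47/4, -23/2))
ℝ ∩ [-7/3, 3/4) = [-7/3, 3/4)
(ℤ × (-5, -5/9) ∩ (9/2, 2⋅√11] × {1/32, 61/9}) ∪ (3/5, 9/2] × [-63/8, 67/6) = (3/5, 9/2] × [-63/8, 67/6)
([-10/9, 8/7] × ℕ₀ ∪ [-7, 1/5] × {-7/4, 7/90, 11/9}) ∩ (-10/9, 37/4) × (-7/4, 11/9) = ((-10/9, 1/5] × {7/90}) ∪ ((-10/9, 8/7] × {0, 1})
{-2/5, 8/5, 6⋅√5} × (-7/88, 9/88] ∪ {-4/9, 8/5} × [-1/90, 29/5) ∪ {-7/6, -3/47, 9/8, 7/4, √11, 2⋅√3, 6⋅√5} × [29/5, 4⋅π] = ({-4/9, 8/5} × [-1/90, 29/5)) ∪ ({-2/5, 8/5, 6⋅√5} × (-7/88, 9/88]) ∪ ({-7/6, -3/47, 9/8, 7/4, √11, 2⋅√3, 6⋅√5} × [29/5, 4⋅π])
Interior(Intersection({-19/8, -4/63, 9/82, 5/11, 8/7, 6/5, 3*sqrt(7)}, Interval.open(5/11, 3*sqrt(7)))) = EmptySet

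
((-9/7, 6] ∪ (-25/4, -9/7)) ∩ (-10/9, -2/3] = (-10/9, -2/3]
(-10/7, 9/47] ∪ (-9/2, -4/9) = (-9/2, 9/47]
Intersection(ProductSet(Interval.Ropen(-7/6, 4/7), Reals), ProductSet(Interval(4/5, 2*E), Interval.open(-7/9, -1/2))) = EmptySet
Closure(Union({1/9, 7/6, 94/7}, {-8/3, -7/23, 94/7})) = {-8/3, -7/23, 1/9, 7/6, 94/7}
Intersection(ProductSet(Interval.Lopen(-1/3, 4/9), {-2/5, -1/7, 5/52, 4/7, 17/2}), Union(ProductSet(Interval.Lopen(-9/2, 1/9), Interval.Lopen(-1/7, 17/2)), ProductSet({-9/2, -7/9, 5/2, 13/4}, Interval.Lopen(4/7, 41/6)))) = ProductSet(Interval.Lopen(-1/3, 1/9), {5/52, 4/7, 17/2})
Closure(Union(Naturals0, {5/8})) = Union({5/8}, Naturals0)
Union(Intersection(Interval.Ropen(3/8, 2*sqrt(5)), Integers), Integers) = Integers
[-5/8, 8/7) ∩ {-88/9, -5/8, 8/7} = {-5/8}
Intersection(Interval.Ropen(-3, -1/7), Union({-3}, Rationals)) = Intersection(Interval.Ropen(-3, -1/7), Rationals)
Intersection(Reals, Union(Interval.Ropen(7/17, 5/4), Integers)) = Union(Integers, Interval.Ropen(7/17, 5/4))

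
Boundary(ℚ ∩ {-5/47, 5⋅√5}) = {-5/47}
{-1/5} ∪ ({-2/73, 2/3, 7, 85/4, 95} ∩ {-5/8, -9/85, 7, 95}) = {-1/5, 7, 95}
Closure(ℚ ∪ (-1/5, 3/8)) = ℚ ∪ (-∞, ∞)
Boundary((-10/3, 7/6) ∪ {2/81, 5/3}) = {-10/3, 7/6, 5/3}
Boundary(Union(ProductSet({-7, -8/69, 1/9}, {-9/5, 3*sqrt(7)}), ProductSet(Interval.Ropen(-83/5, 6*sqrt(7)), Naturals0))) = Union(ProductSet({-7, -8/69, 1/9}, {-9/5, 3*sqrt(7)}), ProductSet(Interval(-83/5, 6*sqrt(7)), Naturals0))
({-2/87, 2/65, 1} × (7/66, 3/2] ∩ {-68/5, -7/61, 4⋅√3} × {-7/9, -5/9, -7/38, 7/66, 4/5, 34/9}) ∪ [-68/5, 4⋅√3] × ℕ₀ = [-68/5, 4⋅√3] × ℕ₀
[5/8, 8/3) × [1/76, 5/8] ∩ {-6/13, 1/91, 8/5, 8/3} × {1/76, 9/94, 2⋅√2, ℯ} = {8/5} × {1/76, 9/94}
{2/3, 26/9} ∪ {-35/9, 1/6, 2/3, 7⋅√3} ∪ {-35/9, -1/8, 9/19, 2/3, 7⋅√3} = {-35/9, -1/8, 1/6, 9/19, 2/3, 26/9, 7⋅√3}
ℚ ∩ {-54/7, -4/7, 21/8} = {-54/7, -4/7, 21/8}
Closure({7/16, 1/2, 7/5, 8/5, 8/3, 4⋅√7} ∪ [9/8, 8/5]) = {7/16, 1/2, 8/3, 4⋅√7} ∪ [9/8, 8/5]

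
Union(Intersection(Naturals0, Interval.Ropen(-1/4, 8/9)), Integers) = Integers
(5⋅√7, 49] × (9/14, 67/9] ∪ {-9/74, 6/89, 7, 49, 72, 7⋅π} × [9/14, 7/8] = ({-9/74, 6/89, 7, 49, 72, 7⋅π} × [9/14, 7/8]) ∪ ((5⋅√7, 49] × (9/14, 67/9])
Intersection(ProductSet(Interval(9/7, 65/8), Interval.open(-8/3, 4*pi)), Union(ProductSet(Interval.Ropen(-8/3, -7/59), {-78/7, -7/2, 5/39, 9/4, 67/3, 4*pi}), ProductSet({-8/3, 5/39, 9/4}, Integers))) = ProductSet({9/4}, Range(-2, 13, 1))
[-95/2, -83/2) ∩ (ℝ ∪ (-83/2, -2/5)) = [-95/2, -83/2)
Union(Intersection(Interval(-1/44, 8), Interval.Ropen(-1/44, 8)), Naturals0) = Union(Interval(-1/44, 8), Naturals0)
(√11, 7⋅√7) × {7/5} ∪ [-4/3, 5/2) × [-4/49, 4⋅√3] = ((√11, 7⋅√7) × {7/5}) ∪ ([-4/3, 5/2) × [-4/49, 4⋅√3])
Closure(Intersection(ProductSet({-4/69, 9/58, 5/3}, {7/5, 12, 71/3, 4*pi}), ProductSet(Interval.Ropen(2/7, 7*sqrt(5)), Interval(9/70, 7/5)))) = ProductSet({5/3}, {7/5})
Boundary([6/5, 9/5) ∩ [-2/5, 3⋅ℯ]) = {6/5, 9/5}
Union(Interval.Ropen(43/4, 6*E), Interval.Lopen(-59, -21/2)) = Union(Interval.Lopen(-59, -21/2), Interval.Ropen(43/4, 6*E))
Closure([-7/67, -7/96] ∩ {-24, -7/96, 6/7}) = {-7/96}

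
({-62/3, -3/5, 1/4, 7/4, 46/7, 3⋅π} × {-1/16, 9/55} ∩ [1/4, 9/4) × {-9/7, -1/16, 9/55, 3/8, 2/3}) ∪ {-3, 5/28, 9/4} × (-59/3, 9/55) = ({1/4, 7/4} × {-1/16, 9/55}) ∪ ({-3, 5/28, 9/4} × (-59/3, 9/55))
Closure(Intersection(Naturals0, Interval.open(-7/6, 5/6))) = Range(0, 1, 1)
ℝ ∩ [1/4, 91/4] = [1/4, 91/4]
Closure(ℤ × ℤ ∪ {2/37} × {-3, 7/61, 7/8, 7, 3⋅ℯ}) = (ℤ × ℤ) ∪ ({2/37} × {-3, 7/61, 7/8, 7, 3⋅ℯ})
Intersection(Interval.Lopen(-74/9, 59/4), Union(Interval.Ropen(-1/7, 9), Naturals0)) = Union(Interval(-1/7, 9), Range(0, 15, 1))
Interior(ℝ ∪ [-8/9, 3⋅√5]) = (-∞, ∞)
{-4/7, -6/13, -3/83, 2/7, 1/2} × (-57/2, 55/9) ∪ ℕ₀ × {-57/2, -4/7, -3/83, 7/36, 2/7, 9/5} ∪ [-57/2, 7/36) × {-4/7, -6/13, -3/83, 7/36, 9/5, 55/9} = (ℕ₀ × {-57/2, -4/7, -3/83, 7/36, 2/7, 9/5}) ∪ ({-4/7, -6/13, -3/83, 2/7, 1/2} × (-57/2, 55/9)) ∪ ([-57/2, 7/36) × {-4/7, -6/13, -3/83, 7/36, 9/5, 55/9})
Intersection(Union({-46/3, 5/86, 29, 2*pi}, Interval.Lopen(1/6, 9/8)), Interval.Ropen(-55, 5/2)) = Union({-46/3, 5/86}, Interval.Lopen(1/6, 9/8))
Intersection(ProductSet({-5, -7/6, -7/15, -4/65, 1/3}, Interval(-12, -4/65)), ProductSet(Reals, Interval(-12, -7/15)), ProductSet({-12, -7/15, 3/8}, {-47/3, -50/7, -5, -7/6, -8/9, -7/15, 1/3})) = ProductSet({-7/15}, {-50/7, -5, -7/6, -8/9, -7/15})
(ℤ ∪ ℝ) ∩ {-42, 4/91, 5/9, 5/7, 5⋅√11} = {-42, 4/91, 5/9, 5/7, 5⋅√11}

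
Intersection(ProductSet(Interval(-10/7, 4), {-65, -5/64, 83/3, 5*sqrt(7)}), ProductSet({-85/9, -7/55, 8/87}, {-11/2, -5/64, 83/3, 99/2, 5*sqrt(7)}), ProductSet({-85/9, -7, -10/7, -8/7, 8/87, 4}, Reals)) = ProductSet({8/87}, {-5/64, 83/3, 5*sqrt(7)})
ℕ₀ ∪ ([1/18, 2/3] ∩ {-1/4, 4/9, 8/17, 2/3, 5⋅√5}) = ℕ₀ ∪ {4/9, 8/17, 2/3}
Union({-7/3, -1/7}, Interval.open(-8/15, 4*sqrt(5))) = Union({-7/3}, Interval.open(-8/15, 4*sqrt(5)))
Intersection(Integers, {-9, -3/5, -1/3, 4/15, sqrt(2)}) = {-9}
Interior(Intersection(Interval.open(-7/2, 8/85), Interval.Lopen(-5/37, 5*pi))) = Interval.open(-5/37, 8/85)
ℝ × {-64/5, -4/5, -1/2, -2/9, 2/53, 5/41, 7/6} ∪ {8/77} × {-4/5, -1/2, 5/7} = ({8/77} × {-4/5, -1/2, 5/7}) ∪ (ℝ × {-64/5, -4/5, -1/2, -2/9, 2/53, 5/41, 7/6})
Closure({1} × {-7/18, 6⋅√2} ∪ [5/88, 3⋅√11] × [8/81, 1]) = ({1} × {-7/18, 6⋅√2}) ∪ ([5/88, 3⋅√11] × [8/81, 1])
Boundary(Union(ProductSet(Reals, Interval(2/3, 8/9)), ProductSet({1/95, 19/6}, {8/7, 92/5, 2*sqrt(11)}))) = Union(ProductSet({1/95, 19/6}, {8/7, 92/5, 2*sqrt(11)}), ProductSet(Reals, {2/3, 8/9}))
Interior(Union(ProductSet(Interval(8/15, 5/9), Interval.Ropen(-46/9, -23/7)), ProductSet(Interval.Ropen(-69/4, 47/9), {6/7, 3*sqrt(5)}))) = ProductSet(Interval.open(8/15, 5/9), Interval.open(-46/9, -23/7))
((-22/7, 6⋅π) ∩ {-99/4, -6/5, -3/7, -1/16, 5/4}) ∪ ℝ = ℝ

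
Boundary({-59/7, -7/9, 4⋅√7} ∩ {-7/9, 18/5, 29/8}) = {-7/9}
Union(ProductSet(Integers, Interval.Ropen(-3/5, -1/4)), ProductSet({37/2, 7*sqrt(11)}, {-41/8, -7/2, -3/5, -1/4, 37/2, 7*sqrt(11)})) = Union(ProductSet({37/2, 7*sqrt(11)}, {-41/8, -7/2, -3/5, -1/4, 37/2, 7*sqrt(11)}), ProductSet(Integers, Interval.Ropen(-3/5, -1/4)))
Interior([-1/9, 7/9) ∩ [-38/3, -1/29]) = (-1/9, -1/29)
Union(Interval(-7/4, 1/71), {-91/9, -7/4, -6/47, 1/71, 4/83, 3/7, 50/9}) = Union({-91/9, 4/83, 3/7, 50/9}, Interval(-7/4, 1/71))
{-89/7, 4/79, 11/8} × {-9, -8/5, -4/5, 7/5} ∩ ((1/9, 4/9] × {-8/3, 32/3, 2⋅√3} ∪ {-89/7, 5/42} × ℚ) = {-89/7} × {-9, -8/5, -4/5, 7/5}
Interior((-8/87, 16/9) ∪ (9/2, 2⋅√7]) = (-8/87, 16/9) ∪ (9/2, 2⋅√7)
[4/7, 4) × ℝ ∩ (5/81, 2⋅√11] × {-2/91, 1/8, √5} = [4/7, 4) × {-2/91, 1/8, √5}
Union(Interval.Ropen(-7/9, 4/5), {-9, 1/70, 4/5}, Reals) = Interval(-oo, oo)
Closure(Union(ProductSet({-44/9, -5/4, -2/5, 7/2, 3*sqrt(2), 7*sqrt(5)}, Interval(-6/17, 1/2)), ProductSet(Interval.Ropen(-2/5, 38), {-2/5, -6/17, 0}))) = Union(ProductSet({-44/9, -5/4, -2/5, 7/2, 3*sqrt(2), 7*sqrt(5)}, Interval(-6/17, 1/2)), ProductSet(Interval(-2/5, 38), {-2/5, -6/17, 0}))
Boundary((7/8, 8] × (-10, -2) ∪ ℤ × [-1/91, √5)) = ({7/8, 8} × [-10, -2]) ∪ (ℤ × [-1/91, √5]) ∪ ([7/8, 8] × {-10, -2})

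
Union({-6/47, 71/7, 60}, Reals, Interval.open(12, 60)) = Interval(-oo, oo)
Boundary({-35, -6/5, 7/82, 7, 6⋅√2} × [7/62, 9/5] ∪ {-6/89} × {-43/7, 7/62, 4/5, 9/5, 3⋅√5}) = ({-6/89} × {-43/7, 7/62, 4/5, 9/5, 3⋅√5}) ∪ ({-35, -6/5, 7/82, 7, 6⋅√2} × [7/62, 9/5])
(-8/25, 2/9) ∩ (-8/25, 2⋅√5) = (-8/25, 2/9)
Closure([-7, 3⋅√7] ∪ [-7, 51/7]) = [-7, 3⋅√7]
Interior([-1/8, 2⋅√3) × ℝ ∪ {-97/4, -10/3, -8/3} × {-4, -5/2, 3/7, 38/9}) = (-1/8, 2⋅√3) × ℝ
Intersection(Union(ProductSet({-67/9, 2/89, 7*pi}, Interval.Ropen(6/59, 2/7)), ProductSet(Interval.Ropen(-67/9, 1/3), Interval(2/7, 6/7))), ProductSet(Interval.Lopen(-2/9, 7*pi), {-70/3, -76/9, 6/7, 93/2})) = ProductSet(Interval.open(-2/9, 1/3), {6/7})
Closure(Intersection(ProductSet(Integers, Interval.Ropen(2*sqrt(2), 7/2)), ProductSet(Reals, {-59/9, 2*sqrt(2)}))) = ProductSet(Integers, {2*sqrt(2)})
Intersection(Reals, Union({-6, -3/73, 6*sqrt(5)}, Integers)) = Union({-3/73, 6*sqrt(5)}, Integers)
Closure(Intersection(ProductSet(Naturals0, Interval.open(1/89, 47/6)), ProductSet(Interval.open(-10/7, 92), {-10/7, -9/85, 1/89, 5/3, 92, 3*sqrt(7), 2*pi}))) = ProductSet(Range(0, 92, 1), {5/3, 2*pi})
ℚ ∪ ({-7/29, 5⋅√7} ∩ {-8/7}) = ℚ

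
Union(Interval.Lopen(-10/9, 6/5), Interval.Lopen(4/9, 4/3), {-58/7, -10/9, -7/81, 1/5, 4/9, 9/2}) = Union({-58/7, 9/2}, Interval(-10/9, 4/3))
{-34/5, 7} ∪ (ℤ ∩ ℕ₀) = {-34/5} ∪ ℕ₀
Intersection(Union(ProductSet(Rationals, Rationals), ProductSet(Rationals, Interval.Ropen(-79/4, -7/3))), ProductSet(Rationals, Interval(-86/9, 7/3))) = ProductSet(Rationals, Union(Intersection(Interval(-86/9, 7/3), Rationals), Interval(-86/9, -7/3)))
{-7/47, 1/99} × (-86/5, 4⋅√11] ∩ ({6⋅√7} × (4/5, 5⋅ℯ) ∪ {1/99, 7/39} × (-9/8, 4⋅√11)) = {1/99} × (-9/8, 4⋅√11)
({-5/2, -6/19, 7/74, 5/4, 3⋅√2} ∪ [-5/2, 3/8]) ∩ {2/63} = {2/63}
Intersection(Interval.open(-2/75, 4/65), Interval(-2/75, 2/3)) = Interval.open(-2/75, 4/65)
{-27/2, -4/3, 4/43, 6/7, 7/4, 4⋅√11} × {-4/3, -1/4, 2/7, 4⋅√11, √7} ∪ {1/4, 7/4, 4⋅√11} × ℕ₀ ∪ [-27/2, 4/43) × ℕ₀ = (([-27/2, 4/43) ∪ {1/4, 7/4, 4⋅√11}) × ℕ₀) ∪ ({-27/2, -4/3, 4/43, 6/7, 7/4, 4⋅√11} × {-4/3, -1/4, 2/7, 4⋅√11, √7})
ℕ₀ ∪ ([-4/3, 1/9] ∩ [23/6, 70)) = ℕ₀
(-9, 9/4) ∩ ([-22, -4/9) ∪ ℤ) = (-9, -4/9) ∪ {-8, -7, …, 2}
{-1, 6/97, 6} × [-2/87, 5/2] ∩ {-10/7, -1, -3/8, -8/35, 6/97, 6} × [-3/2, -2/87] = {-1, 6/97, 6} × {-2/87}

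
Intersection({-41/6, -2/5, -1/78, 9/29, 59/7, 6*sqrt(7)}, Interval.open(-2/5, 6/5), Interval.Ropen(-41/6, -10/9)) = EmptySet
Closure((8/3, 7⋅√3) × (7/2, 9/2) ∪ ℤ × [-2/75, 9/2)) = (ℤ × [-2/75, 9/2]) ∪ ({8/3, 7⋅√3} × [7/2, 9/2]) ∪ ([8/3, 7⋅√3] × {7/2, 9/2}) ∪ ((8/3, 7⋅√3) × (7/2, 9/2))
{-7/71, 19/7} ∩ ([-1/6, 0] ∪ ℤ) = {-7/71}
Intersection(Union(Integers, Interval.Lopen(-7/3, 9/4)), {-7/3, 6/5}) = {6/5}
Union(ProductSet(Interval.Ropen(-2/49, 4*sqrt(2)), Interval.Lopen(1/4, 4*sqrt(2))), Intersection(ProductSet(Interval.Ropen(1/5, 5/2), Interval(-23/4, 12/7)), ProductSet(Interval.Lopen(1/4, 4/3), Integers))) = Union(ProductSet(Interval.Ropen(-2/49, 4*sqrt(2)), Interval.Lopen(1/4, 4*sqrt(2))), ProductSet(Interval.Lopen(1/4, 4/3), Range(-5, 2, 1)))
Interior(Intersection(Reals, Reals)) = Reals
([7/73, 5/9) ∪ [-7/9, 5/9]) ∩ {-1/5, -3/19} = {-1/5, -3/19}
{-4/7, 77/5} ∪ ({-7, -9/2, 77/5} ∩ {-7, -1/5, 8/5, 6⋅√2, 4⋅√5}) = {-7, -4/7, 77/5}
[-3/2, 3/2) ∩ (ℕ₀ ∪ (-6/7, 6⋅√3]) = (-6/7, 3/2) ∪ {0, 1}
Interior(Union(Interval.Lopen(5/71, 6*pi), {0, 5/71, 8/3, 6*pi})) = Interval.open(5/71, 6*pi)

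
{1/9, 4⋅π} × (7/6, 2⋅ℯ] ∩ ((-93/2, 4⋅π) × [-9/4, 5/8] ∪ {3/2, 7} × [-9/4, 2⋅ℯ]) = ∅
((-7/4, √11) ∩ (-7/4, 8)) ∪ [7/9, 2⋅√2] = (-7/4, √11)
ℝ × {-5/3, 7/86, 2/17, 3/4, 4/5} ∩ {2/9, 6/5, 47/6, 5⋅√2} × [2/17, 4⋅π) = {2/9, 6/5, 47/6, 5⋅√2} × {2/17, 3/4, 4/5}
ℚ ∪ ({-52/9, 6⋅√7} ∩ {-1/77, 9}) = ℚ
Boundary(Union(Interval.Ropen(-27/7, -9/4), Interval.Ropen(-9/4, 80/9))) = {-27/7, 80/9}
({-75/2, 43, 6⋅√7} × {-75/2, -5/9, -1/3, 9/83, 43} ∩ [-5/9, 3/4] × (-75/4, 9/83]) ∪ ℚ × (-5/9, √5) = ℚ × (-5/9, √5)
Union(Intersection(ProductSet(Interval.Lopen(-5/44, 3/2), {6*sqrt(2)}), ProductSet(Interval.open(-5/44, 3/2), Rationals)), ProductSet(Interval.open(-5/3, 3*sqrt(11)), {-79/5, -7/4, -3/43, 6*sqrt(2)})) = ProductSet(Interval.open(-5/3, 3*sqrt(11)), {-79/5, -7/4, -3/43, 6*sqrt(2)})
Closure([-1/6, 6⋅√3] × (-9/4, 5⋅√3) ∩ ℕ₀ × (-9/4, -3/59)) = {0, 1, …, 10} × [-9/4, -3/59]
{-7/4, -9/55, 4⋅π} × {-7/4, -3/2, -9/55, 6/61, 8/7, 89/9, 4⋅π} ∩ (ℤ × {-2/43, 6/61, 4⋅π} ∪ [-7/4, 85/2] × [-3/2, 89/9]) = {-7/4, -9/55, 4⋅π} × {-3/2, -9/55, 6/61, 8/7, 89/9}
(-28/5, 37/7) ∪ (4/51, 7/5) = (-28/5, 37/7)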